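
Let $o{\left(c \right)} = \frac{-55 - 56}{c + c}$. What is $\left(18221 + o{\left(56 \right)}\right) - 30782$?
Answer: $- \frac{1406943}{112} \approx -12562.0$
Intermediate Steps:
$o{\left(c \right)} = - \frac{111}{2 c}$
$\left(18221 + o{\left(56 \right)}\right) - 30782 = \left(18221 - \frac{111}{2 \cdot 56}\right) - 30782 = \left(18221 - \frac{111}{112}\right) - 30782 = \frac{2040641}{112} - 30782 = - \frac{1406943}{112}$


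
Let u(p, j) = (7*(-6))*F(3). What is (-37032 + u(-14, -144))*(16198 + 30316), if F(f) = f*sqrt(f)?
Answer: -1722506448 - 5860764*sqrt(3) ≈ -1.7327e+9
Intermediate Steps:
F(f) = f**(3/2)
u(p, j) = -126*sqrt(3) (u(p, j) = (7*(-6))*3**(3/2) = -126*sqrt(3))
(-37032 + u(-14, -144))*(16198 + 30316) = (-37032 - 126*sqrt(3))*(16198 + 30316) = (-37032 - 126*sqrt(3))*46514 = -1722506448 - 5860764*sqrt(3)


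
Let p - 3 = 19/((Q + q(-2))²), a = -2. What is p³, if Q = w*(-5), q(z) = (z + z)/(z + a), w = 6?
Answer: 16425804088/594823321 ≈ 27.615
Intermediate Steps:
q(z) = 2*z/(-2 + z) (q(z) = (z + z)/(z - 2) = (2*z)/(-2 + z) = 2*z/(-2 + z))
Q = -30 (Q = 6*(-5) = -30)
p = 2542/841 (p = 3 + 19/((-30 + 2*(-2)/(-2 - 2))²) = 3 + 19/((-30 + 2*(-2)/(-4))²) = 3 + 19/((-30 + 2*(-2)*(-¼))²) = 3 + 19/((-30 + 1)²) = 3 + 19/((-29)²) = 3 + 19/841 = 2542/841 ≈ 3.0226)
p³ = (2542/841)³ = 16425804088/594823321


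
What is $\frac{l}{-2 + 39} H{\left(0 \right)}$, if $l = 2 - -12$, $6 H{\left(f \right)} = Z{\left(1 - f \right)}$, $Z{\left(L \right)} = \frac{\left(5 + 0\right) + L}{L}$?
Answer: $\frac{14}{37} \approx 0.37838$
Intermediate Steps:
$Z{\left(L \right)} = \frac{5 + L}{L}$
$H{\left(f \right)} = \frac{6 - f}{6 \left(1 - f\right)}$ ($H{\left(f \right)} = \frac{\frac{1}{1 - f} \left(5 - \left(-1 + f\right)\right)}{6} = \frac{\frac{1}{1 - f} \left(6 - f\right)}{6} = \frac{6 - f}{6 \left(1 - f\right)}$)
$l = 14$ ($l = 2 + 12 = 14$)
$\frac{l}{-2 + 39} H{\left(0 \right)} = \frac{1}{-2 + 39} \cdot 14 \frac{-6 + 0}{6 \left(-1 + 0\right)} = \frac{1}{37} \cdot 14 \cdot \frac{1}{6} \frac{1}{-1} \left(-6\right) = \frac{1}{37} \cdot 14 \cdot \frac{1}{6} \left(-1\right) \left(-6\right) = \frac{14}{37} \cdot 1 = \frac{14}{37}$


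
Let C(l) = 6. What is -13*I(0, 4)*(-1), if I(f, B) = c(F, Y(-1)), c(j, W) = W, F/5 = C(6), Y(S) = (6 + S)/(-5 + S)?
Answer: -65/6 ≈ -10.833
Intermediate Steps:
Y(S) = (6 + S)/(-5 + S)
F = 30 (F = 5*6 = 30)
I(f, B) = -⅚ (I(f, B) = (6 - 1)/(-5 - 1) = 5/(-6) = -⅙*5 = -⅚)
-13*I(0, 4)*(-1) = -13*(-⅚)*(-1) = (65/6)*(-1) = -65/6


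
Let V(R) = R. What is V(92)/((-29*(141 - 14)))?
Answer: -92/3683 ≈ -0.024980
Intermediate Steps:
V(92)/((-29*(141 - 14))) = 92/((-29*(141 - 14))) = 92/((-29*127)) = 92/(-3683) = 92*(-1/3683) = -92/3683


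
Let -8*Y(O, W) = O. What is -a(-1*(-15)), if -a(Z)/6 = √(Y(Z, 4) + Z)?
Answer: 3*√210/2 ≈ 21.737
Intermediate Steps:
Y(O, W) = -O/8
a(Z) = -3*√14*√Z/2 (a(Z) = -6*√(-Z/8 + Z) = -6*√14*√Z/4 = -3*√14*√Z/2)
-a(-1*(-15)) = -(-3)*√14*√(-1*(-15))/2 = -(-3)*√14*√15/2 = -(-3)*√210/2 = 3*√210/2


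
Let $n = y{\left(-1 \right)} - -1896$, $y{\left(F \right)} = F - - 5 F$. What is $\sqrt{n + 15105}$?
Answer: $\sqrt{16995} \approx 130.36$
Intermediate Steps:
$y{\left(F \right)} = 6 F$ ($y{\left(F \right)} = F + 5 F = 6 F$)
$n = 1890$ ($n = 6 \left(-1\right) - -1896 = -6 + 1896 = 1890$)
$\sqrt{n + 15105} = \sqrt{1890 + 15105} = \sqrt{16995}$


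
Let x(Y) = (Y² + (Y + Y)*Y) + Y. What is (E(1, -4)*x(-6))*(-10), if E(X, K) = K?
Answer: 4080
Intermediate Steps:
x(Y) = Y + 3*Y² (x(Y) = (Y² + (2*Y)*Y) + Y = (Y² + 2*Y²) + Y = 3*Y² + Y = Y + 3*Y²)
(E(1, -4)*x(-6))*(-10) = -(-24)*(1 + 3*(-6))*(-10) = -(-24)*(1 - 18)*(-10) = -(-24)*(-17)*(-10) = -4*102*(-10) = -408*(-10) = 4080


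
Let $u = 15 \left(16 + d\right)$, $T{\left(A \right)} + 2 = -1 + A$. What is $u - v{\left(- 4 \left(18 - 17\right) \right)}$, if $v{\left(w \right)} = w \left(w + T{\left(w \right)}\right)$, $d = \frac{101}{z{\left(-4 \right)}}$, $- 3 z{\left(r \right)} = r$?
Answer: $\frac{5329}{4} \approx 1332.3$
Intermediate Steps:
$z{\left(r \right)} = - \frac{r}{3}$
$d = \frac{303}{4}$ ($d = \frac{101}{\left(- \frac{1}{3}\right) \left(-4\right)} = \frac{101}{\frac{4}{3}} = 101 \cdot \frac{3}{4} = \frac{303}{4} \approx 75.75$)
$T{\left(A \right)} = -3 + A$ ($T{\left(A \right)} = -2 + \left(-1 + A\right) = -3 + A$)
$u = \frac{5505}{4}$ ($u = 15 \left(16 + \frac{303}{4}\right) = 15 \cdot \frac{367}{4} = \frac{5505}{4} \approx 1376.3$)
$v{\left(w \right)} = w \left(-3 + 2 w\right)$ ($v{\left(w \right)} = w \left(w + \left(-3 + w\right)\right) = w \left(-3 + 2 w\right)$)
$u - v{\left(- 4 \left(18 - 17\right) \right)} = \frac{5505}{4} - - 4 \left(18 - 17\right) \left(-3 + 2 \left(- 4 \left(18 - 17\right)\right)\right) = \frac{5505}{4} - \left(-4\right) 1 \left(-3 + 2 \left(\left(-4\right) 1\right)\right) = \frac{5505}{4} - - 4 \left(-3 + 2 \left(-4\right)\right) = \frac{5505}{4} - - 4 \left(-3 - 8\right) = \frac{5505}{4} - \left(-4\right) \left(-11\right) = \frac{5505}{4} - 44 = \frac{5329}{4}$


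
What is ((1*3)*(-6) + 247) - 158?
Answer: 71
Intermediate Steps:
((1*3)*(-6) + 247) - 158 = (3*(-6) + 247) - 158 = (-18 + 247) - 158 = 229 - 158 = 71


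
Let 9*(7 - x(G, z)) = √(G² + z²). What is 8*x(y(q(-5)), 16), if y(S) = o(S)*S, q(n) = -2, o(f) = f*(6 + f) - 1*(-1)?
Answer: 56 - 16*√113/9 ≈ 37.102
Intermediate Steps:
o(f) = 1 + f*(6 + f) (o(f) = f*(6 + f) + 1 = 1 + f*(6 + f))
y(S) = S*(1 + S² + 6*S) (y(S) = (1 + S² + 6*S)*S = S*(1 + S² + 6*S))
x(G, z) = 7 - √(G² + z²)/9
8*x(y(q(-5)), 16) = 8*(7 - √((-2*(1 + (-2)² + 6*(-2)))² + 16²)/9) = 8*(7 - √((-2*(1 + 4 - 12))² + 256)/9) = 8*(7 - √((-2*(-7))² + 256)/9) = 8*(7 - √(14² + 256)/9) = 8*(7 - √(196 + 256)/9) = 8*(7 - 2*√113/9) = 56 - 16*√113/9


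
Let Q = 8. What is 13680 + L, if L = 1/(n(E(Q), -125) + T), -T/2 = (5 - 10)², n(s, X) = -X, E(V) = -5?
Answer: 1026001/75 ≈ 13680.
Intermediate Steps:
T = -50 (T = -2*(5 - 10)² = -2*(-5)² = -2*25 = -50)
L = 1/75 (L = 1/(-1*(-125) - 50) = 1/(125 - 50) = 1/75 ≈ 0.013333)
13680 + L = 13680 + 1/75 = 1026001/75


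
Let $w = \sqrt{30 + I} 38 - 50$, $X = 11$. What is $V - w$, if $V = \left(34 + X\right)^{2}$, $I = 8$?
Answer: $2075 - 38 \sqrt{38} \approx 1840.8$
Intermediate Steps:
$V = 2025$ ($V = \left(34 + 11\right)^{2} = 45^{2} = 2025$)
$w = -50 + 38 \sqrt{38}$ ($w = \sqrt{30 + 8} \cdot 38 - 50 = \sqrt{38} \cdot 38 - 50 = 38 \sqrt{38} - 50 = -50 + 38 \sqrt{38} \approx 184.25$)
$V - w = 2025 - \left(-50 + 38 \sqrt{38}\right) = 2025 + \left(50 - 38 \sqrt{38}\right) = 2075 - 38 \sqrt{38}$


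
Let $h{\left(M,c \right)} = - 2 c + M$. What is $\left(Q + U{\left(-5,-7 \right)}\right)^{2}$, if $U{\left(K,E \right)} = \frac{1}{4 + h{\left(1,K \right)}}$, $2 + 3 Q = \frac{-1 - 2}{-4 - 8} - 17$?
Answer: $\frac{137641}{3600} \approx 38.234$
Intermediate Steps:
$h{\left(M,c \right)} = M - 2 c$
$Q = - \frac{25}{4}$ ($Q = - \frac{2}{3} + \frac{\frac{-1 - 2}{-4 - 8} - 17}{3} = - \frac{2}{3} + \frac{- \frac{3}{-12} - 17}{3} = - \frac{2}{3} + \frac{\left(-3\right) \left(- \frac{1}{12}\right) - 17}{3} = - \frac{2}{3} + \frac{\frac{1}{4} - 17}{3} = - \frac{2}{3} + \frac{1}{3} \left(- \frac{67}{4}\right) = - \frac{2}{3} - \frac{67}{12} = - \frac{25}{4} \approx -6.25$)
$U{\left(K,E \right)} = \frac{1}{5 - 2 K}$ ($U{\left(K,E \right)} = \frac{1}{4 - \left(-1 + 2 K\right)} = \frac{1}{5 - 2 K}$)
$\left(Q + U{\left(-5,-7 \right)}\right)^{2} = \left(- \frac{25}{4} - \frac{1}{-5 + 2 \left(-5\right)}\right)^{2} = \left(- \frac{25}{4} - \frac{1}{-5 - 10}\right)^{2} = \left(- \frac{25}{4} - \frac{1}{-15}\right)^{2} = \left(- \frac{25}{4} - - \frac{1}{15}\right)^{2} = \left(- \frac{25}{4} + \frac{1}{15}\right)^{2} = \left(- \frac{371}{60}\right)^{2} = \frac{137641}{3600}$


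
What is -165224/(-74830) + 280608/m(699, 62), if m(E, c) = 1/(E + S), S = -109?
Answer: 6194379591412/37415 ≈ 1.6556e+8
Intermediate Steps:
m(E, c) = 1/(-109 + E) (m(E, c) = 1/(E - 109) = 1/(-109 + E))
-165224/(-74830) + 280608/m(699, 62) = -165224/(-74830) + 280608/(1/(-109 + 699)) = -165224*(-1/74830) + 280608/(1/590) = 82612/37415 + 280608/(1/590) = 82612/37415 + 280608*590 = 82612/37415 + 165558720 = 6194379591412/37415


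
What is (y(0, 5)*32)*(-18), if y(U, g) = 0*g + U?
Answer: 0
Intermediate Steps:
y(U, g) = U (y(U, g) = 0 + U = U)
(y(0, 5)*32)*(-18) = (0*32)*(-18) = 0*(-18) = 0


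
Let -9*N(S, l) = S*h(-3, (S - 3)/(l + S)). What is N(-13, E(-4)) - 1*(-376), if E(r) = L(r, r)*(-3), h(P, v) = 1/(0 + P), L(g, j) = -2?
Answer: 10139/27 ≈ 375.52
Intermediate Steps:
h(P, v) = 1/P
E(r) = 6 (E(r) = -2*(-3) = 6)
N(S, l) = S/27 (N(S, l) = -S/(9*(-3)) = -S*(-1)/(9*3) = -(-1)*S/27 = S/27)
N(-13, E(-4)) - 1*(-376) = (1/27)*(-13) - 1*(-376) = -13/27 + 376 = 10139/27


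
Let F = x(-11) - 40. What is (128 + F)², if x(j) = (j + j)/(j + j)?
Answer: 7921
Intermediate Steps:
x(j) = 1 (x(j) = (2*j)/((2*j)) = (2*j)*(1/(2*j)) = 1)
F = -39 (F = 1 - 40 = -39)
(128 + F)² = (128 - 39)² = 89² = 7921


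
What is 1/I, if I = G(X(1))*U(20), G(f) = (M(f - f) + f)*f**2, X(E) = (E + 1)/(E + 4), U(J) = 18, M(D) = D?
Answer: 125/144 ≈ 0.86806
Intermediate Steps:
X(E) = (1 + E)/(4 + E)
G(f) = f**3 (G(f) = ((f - f) + f)*f**2 = (0 + f)*f**2 = f*f**2 = f**3)
I = 144/125 (I = ((1 + 1)/(4 + 1))**3*18 = (2/5)**3*18 = (8/125)*18 = 144/125 ≈ 1.1520)
1/I = 1/(144/125) = 125/144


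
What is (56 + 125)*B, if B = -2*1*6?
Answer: -2172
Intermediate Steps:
B = -12 (B = -2*6 = -12)
(56 + 125)*B = (56 + 125)*(-12) = 181*(-12) = -2172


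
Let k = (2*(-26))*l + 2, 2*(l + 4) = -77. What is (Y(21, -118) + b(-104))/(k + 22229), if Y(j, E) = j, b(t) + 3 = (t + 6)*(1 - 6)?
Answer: 508/24441 ≈ 0.020785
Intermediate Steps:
l = -85/2 (l = -4 + (1/2)*(-77) = -4 - 77/2 = -85/2 ≈ -42.500)
b(t) = -33 - 5*t (b(t) = -3 + (t + 6)*(1 - 6) = -3 + (6 + t)*(-5) = -3 + (-30 - 5*t) = -33 - 5*t)
k = 2212 (k = (2*(-26))*(-85/2) + 2 = -52*(-85/2) + 2 = 2210 + 2 = 2212)
(Y(21, -118) + b(-104))/(k + 22229) = (21 + (-33 - 5*(-104)))/(2212 + 22229) = (21 + (-33 + 520))/24441 = (21 + 487)*(1/24441) = 508*(1/24441) = 508/24441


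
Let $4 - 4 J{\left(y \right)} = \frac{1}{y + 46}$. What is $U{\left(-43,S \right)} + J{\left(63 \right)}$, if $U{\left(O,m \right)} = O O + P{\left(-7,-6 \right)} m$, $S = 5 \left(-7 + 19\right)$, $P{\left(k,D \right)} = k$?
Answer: $\frac{623479}{436} \approx 1430.0$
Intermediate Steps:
$S = 60$ ($S = 5 \cdot 12 = 60$)
$U{\left(O,m \right)} = O^{2} - 7 m$ ($U{\left(O,m \right)} = O O - 7 m = O^{2} - 7 m$)
$J{\left(y \right)} = 1 - \frac{1}{4 \left(46 + y\right)}$ ($J{\left(y \right)} = 1 - \frac{1}{4 \left(y + 46\right)} = 1 - \frac{1}{4 \left(46 + y\right)}$)
$U{\left(-43,S \right)} + J{\left(63 \right)} = \left(\left(-43\right)^{2} - 420\right) + \frac{\frac{183}{4} + 63}{46 + 63} = \left(1849 - 420\right) + \frac{1}{109} \cdot \frac{435}{4} = 1429 + \frac{1}{109} \cdot \frac{435}{4} = 1429 + \frac{435}{436} = \frac{623479}{436}$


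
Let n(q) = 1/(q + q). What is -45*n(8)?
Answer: -45/16 ≈ -2.8125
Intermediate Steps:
n(q) = 1/(2*q)
-45*n(8) = -45/(2*8) = -45*1/16 = -45/16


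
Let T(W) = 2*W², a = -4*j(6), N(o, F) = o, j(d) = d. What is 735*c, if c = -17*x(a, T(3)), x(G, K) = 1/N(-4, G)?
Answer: 12495/4 ≈ 3123.8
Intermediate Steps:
a = -24 (a = -4*6 = -24)
x(G, K) = -¼ (x(G, K) = 1/(-4) = -¼)
c = 17/4 (c = -17*(-¼) = 17/4 ≈ 4.2500)
735*c = 735*(17/4) = 12495/4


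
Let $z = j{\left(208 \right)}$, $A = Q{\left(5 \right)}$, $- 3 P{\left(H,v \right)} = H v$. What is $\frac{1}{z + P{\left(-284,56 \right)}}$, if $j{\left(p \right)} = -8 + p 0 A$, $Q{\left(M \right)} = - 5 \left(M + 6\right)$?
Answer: $\frac{3}{15880} \approx 0.00018892$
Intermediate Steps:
$Q{\left(M \right)} = -30 - 5 M$ ($Q{\left(M \right)} = - 5 \left(6 + M\right) = -30 - 5 M$)
$P{\left(H,v \right)} = - \frac{H v}{3}$
$A = -55$ ($A = -30 - 25 = -55$)
$j{\left(p \right)} = -8$ ($j{\left(p \right)} = -8 + p 0 \left(-55\right) = -8 + 0 \left(-55\right) = -8 + 0 = -8$)
$z = -8$
$\frac{1}{z + P{\left(-284,56 \right)}} = \frac{1}{-8 - \left(- \frac{284}{3}\right) 56} = \frac{1}{-8 + \frac{15904}{3}} = \frac{1}{\frac{15880}{3}} = \frac{3}{15880}$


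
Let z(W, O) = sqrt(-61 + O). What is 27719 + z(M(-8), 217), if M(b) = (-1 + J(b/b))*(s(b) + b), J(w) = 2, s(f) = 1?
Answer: 27719 + 2*sqrt(39) ≈ 27732.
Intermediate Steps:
M(b) = 1 + b (M(b) = (-1 + 2)*(1 + b) = 1*(1 + b) = 1 + b)
27719 + z(M(-8), 217) = 27719 + sqrt(-61 + 217) = 27719 + sqrt(156) = 27719 + 2*sqrt(39)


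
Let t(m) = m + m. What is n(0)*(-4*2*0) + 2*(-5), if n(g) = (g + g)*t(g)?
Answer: -10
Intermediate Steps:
t(m) = 2*m
n(g) = 4*g² (n(g) = (g + g)*(2*g) = (2*g)*(2*g) = 4*g²)
n(0)*(-4*2*0) + 2*(-5) = (4*0²)*(-4*2*0) + 2*(-5) = (4*0)*(-8*0) - 10 = 0*0 - 10 = 0 - 10 = -10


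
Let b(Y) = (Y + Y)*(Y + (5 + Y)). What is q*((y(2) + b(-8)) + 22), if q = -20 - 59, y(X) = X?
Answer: -15800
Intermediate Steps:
q = -79
b(Y) = 2*Y*(5 + 2*Y) (b(Y) = (2*Y)*(5 + 2*Y) = 2*Y*(5 + 2*Y))
q*((y(2) + b(-8)) + 22) = -79*((2 + 2*(-8)*(5 + 2*(-8))) + 22) = -79*((2 + 2*(-8)*(5 - 16)) + 22) = -79*((2 + 2*(-8)*(-11)) + 22) = -79*((2 + 176) + 22) = -79*(178 + 22) = -79*200 = -15800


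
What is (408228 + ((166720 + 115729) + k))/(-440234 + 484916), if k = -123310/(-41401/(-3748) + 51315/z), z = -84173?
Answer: 2235164395471541/147116278239546 ≈ 15.193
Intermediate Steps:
k = -38901888617240/3292517753 (k = -123310/(-41401/(-3748) + 51315/(-84173)) = -123310/(-41401*(-1/3748) + 51315*(-1/84173)) = -123310/(41401/3748 - 51315/84173) = -123310/3292517753/315480404 = -123310*315480404/3292517753 = -38901888617240/3292517753 ≈ -11815.)
(408228 + ((166720 + 115729) + k))/(-440234 + 484916) = (408228 + ((166720 + 115729) - 38901888617240/3292517753))/(-440234 + 484916) = (408228 + (282449 - 38901888617240/3292517753))/44682 = (408228 + 891066458199857/3292517753)*(1/44682) = (2235164395471541/3292517753)*(1/44682) = 2235164395471541/147116278239546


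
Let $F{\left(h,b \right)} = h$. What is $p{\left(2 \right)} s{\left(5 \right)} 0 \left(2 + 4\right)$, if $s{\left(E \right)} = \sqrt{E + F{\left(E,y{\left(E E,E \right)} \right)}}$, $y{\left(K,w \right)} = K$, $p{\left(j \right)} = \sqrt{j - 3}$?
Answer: $0$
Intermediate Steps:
$p{\left(j \right)} = \sqrt{-3 + j}$
$s{\left(E \right)} = \sqrt{2} \sqrt{E}$ ($s{\left(E \right)} = \sqrt{E + E} = \sqrt{2 E} = \sqrt{2} \sqrt{E}$)
$p{\left(2 \right)} s{\left(5 \right)} 0 \left(2 + 4\right) = \sqrt{-3 + 2} \sqrt{2} \sqrt{5} \cdot 0 \left(2 + 4\right) = \sqrt{-1} \sqrt{10} \cdot 0 \cdot 6 = i \sqrt{10} \cdot 0 = 0$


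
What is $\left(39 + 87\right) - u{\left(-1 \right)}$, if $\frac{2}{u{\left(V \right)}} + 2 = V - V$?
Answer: $127$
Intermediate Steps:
$u{\left(V \right)} = -1$ ($u{\left(V \right)} = \frac{2}{-2 + \left(V - V\right)} = \frac{2}{-2 + 0} = \frac{2}{-2} = 2 \left(- \frac{1}{2}\right) = -1$)
$\left(39 + 87\right) - u{\left(-1 \right)} = \left(39 + 87\right) - -1 = 126 + 1 = 127$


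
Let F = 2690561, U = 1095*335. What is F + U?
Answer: 3057386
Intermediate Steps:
U = 366825
F + U = 2690561 + 366825 = 3057386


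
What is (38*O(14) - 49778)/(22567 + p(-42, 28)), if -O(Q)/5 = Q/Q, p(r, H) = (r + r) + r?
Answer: -49968/22441 ≈ -2.2266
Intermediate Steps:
p(r, H) = 3*r (p(r, H) = 2*r + r = 3*r)
O(Q) = -5 (O(Q) = -5*Q/Q = -5*1 = -5)
(38*O(14) - 49778)/(22567 + p(-42, 28)) = (38*(-5) - 49778)/(22567 + 3*(-42)) = (-190 - 49778)/(22567 - 126) = -49968/22441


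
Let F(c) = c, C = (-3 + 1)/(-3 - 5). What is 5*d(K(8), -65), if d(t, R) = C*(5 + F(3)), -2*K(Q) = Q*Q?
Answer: 10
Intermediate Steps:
C = ¼ (C = -2/(-8) = -2*(-⅛) = ¼ ≈ 0.25000)
K(Q) = -Q²/2 (K(Q) = -Q*Q/2 = -Q²/2)
d(t, R) = 2 (d(t, R) = (5 + 3)/4 = (¼)*8 = 2)
5*d(K(8), -65) = 5*2 = 10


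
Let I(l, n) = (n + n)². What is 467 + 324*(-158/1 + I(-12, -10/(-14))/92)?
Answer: -57158975/1127 ≈ -50718.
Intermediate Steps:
I(l, n) = 4*n² (I(l, n) = (2*n)² = 4*n²)
467 + 324*(-158/1 + I(-12, -10/(-14))/92) = 467 + 324*(-158/1 + (4*(-10/(-14))²)/92) = 467 + 324*(-158*1 + (4*(-10*(-1/14))²)*(1/92)) = 467 + 324*(-158 + (4*(5/7)²)*(1/92)) = 467 + 324*(-158 + (4*(25/49))*(1/92)) = 467 + 324*(-158 + (100/49)*(1/92)) = 467 + 324*(-158 + 25/1127) = 467 + 324*(-178041/1127) = 467 - 57685284/1127 = -57158975/1127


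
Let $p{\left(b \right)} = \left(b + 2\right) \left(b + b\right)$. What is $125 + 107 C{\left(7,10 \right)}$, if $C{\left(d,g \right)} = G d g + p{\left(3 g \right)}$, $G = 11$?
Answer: $287955$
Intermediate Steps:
$p{\left(b \right)} = 2 b \left(2 + b\right)$ ($p{\left(b \right)} = \left(2 + b\right) 2 b = 2 b \left(2 + b\right)$)
$C{\left(d,g \right)} = 6 g \left(2 + 3 g\right) + 11 d g$ ($C{\left(d,g \right)} = 11 d g + 2 \cdot 3 g \left(2 + 3 g\right) = 11 d g + 6 g \left(2 + 3 g\right) = 6 g \left(2 + 3 g\right) + 11 d g$)
$125 + 107 C{\left(7,10 \right)} = 125 + 107 \cdot 10 \left(12 + 11 \cdot 7 + 18 \cdot 10\right) = 125 + 107 \cdot 10 \left(12 + 77 + 180\right) = 125 + 107 \cdot 10 \cdot 269 = 125 + 107 \cdot 2690 = 125 + 287830 = 287955$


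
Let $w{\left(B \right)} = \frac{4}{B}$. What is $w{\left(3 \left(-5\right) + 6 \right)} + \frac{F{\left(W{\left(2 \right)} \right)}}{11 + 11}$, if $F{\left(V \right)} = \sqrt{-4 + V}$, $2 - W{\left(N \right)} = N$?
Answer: $- \frac{4}{9} + \frac{i}{11} \approx -0.44444 + 0.090909 i$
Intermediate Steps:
$W{\left(N \right)} = 2 - N$
$w{\left(3 \left(-5\right) + 6 \right)} + \frac{F{\left(W{\left(2 \right)} \right)}}{11 + 11} = \frac{4}{3 \left(-5\right) + 6} + \frac{\sqrt{-4 + \left(2 - 2\right)}}{11 + 11} = \frac{4}{-15 + 6} + \frac{\sqrt{-4 + \left(2 - 2\right)}}{22} = \frac{4}{-9} + \frac{\sqrt{-4 + 0}}{22} = 4 \left(- \frac{1}{9}\right) + \frac{\sqrt{-4}}{22} = - \frac{4}{9} + \frac{2 i}{22} = - \frac{4}{9} + \frac{i}{11}$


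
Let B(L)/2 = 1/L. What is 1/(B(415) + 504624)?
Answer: 415/209418962 ≈ 1.9817e-6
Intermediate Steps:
B(L) = 2/L
1/(B(415) + 504624) = 1/(2/415 + 504624) = 1/(209418962/415) = 415/209418962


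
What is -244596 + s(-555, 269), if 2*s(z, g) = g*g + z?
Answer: -208693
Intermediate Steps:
s(z, g) = z/2 + g²/2 (s(z, g) = (g*g + z)/2 = (g² + z)/2 = (z + g²)/2 = z/2 + g²/2)
-244596 + s(-555, 269) = -244596 + ((½)*(-555) + (½)*269²) = -244596 + (-555/2 + (½)*72361) = -244596 + (-555/2 + 72361/2) = -244596 + 35903 = -208693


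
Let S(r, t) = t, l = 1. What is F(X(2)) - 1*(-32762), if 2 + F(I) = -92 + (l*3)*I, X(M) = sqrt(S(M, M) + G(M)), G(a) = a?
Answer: 32674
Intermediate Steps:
X(M) = sqrt(2)*sqrt(M) (X(M) = sqrt(M + M) = sqrt(2*M) = sqrt(2)*sqrt(M))
F(I) = -94 + 3*I (F(I) = -2 + (-92 + (1*3)*I) = -2 + (-92 + 3*I) = -94 + 3*I)
F(X(2)) - 1*(-32762) = (-94 + 3*(sqrt(2)*sqrt(2))) - 1*(-32762) = (-94 + 3*2) + 32762 = (-94 + 6) + 32762 = -88 + 32762 = 32674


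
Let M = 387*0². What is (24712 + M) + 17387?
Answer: 42099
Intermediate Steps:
M = 0 (M = 387*0 = 0)
(24712 + M) + 17387 = (24712 + 0) + 17387 = 24712 + 17387 = 42099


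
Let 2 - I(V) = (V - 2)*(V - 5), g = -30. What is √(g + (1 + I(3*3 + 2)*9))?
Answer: I*√497 ≈ 22.293*I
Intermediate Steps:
I(V) = 2 - (-5 + V)*(-2 + V) (I(V) = 2 - (V - 2)*(V - 5) = 2 - (-2 + V)*(-5 + V) = 2 - (-5 + V)*(-2 + V))
√(g + (1 + I(3*3 + 2)*9)) = √(-30 + (1 + (-8 - (3*3 + 2)² + 7*(3*3 + 2))*9)) = √(-30 + (1 + (-8 - (9 + 2)² + 7*(9 + 2))*9)) = √(-30 + (1 + (-8 - 1*11² + 7*11)*9)) = √(-30 + (1 + (-8 - 1*121 + 77)*9)) = √(-30 + (1 + (-8 - 121 + 77)*9)) = √(-30 + (1 - 52*9)) = √(-30 + (1 - 468)) = √(-30 - 467) = √(-497) = I*√497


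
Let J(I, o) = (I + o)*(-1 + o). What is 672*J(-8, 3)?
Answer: -6720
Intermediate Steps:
J(I, o) = (-1 + o)*(I + o)
672*J(-8, 3) = 672*(3² - 1*(-8) - 1*3 - 8*3) = 672*(9 + 8 - 3 - 24) = 672*(-10) = -6720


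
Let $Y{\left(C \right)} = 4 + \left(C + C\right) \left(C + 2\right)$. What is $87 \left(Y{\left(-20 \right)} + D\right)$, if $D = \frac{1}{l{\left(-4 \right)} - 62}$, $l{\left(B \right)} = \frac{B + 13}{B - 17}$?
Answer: $\frac{27525147}{437} \approx 62987.0$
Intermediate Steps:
$l{\left(B \right)} = \frac{13 + B}{-17 + B}$
$D = - \frac{7}{437}$ ($D = \frac{1}{\frac{13 - 4}{-17 - 4} - 62} = \frac{1}{\frac{1}{-21} \cdot 9 - 62} = \frac{1}{\left(- \frac{1}{21}\right) 9 - 62} = \frac{1}{- \frac{3}{7} - 62} = \frac{1}{- \frac{437}{7}} = - \frac{7}{437} \approx -0.016018$)
$Y{\left(C \right)} = 4 + 2 C \left(2 + C\right)$
$87 \left(Y{\left(-20 \right)} + D\right) = 87 \left(\left(4 + 2 \left(-20\right)^{2} + 4 \left(-20\right)\right) - \frac{7}{437}\right) = 87 \left(\left(4 + 2 \cdot 400 - 80\right) - \frac{7}{437}\right) = 87 \left(\left(4 + 800 - 80\right) - \frac{7}{437}\right) = 87 \left(724 - \frac{7}{437}\right) = 87 \cdot \frac{316381}{437} = \frac{27525147}{437}$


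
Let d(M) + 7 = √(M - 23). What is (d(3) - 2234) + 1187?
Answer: -1054 + 2*I*√5 ≈ -1054.0 + 4.4721*I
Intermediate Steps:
d(M) = -7 + √(-23 + M) (d(M) = -7 + √(M - 23) = -7 + √(-23 + M))
(d(3) - 2234) + 1187 = ((-7 + √(-23 + 3)) - 2234) + 1187 = ((-7 + √(-20)) - 2234) + 1187 = ((-7 + 2*I*√5) - 2234) + 1187 = (-2241 + 2*I*√5) + 1187 = -1054 + 2*I*√5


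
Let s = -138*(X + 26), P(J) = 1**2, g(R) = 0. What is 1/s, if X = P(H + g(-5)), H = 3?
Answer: -1/3726 ≈ -0.00026838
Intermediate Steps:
P(J) = 1
X = 1
s = -3726 (s = -138*(1 + 26) = -138*27 = -3726)
1/s = 1/(-3726) = -1/3726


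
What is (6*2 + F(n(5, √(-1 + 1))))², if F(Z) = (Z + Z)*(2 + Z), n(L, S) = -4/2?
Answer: 144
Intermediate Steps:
n(L, S) = -2 (n(L, S) = -4*½ = -2)
F(Z) = 2*Z*(2 + Z) (F(Z) = (2*Z)*(2 + Z) = 2*Z*(2 + Z))
(6*2 + F(n(5, √(-1 + 1))))² = (6*2 + 2*(-2)*(2 - 2))² = (12 + 2*(-2)*0)² = (12 + 0)² = 12² = 144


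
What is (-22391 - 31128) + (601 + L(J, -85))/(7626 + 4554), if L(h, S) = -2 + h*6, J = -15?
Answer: -651860911/12180 ≈ -53519.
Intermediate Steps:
L(h, S) = -2 + 6*h
(-22391 - 31128) + (601 + L(J, -85))/(7626 + 4554) = (-22391 - 31128) + (601 + (-2 + 6*(-15)))/(7626 + 4554) = -53519 + (601 + (-2 - 90))/12180 = -53519 + (601 - 92)*(1/12180) = -53519 + 509*(1/12180) = -53519 + 509/12180 = -651860911/12180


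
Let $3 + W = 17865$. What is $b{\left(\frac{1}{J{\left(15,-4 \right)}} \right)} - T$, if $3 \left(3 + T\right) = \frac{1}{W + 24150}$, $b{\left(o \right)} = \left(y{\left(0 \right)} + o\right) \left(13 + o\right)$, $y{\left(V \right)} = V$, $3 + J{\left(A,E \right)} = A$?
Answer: $\frac{2062085}{504144} \approx 4.0903$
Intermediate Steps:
$W = 17862$ ($W = -3 + 17865 = 17862$)
$J{\left(A,E \right)} = -3 + A$
$b{\left(o \right)} = o \left(13 + o\right)$ ($b{\left(o \right)} = \left(0 + o\right) \left(13 + o\right) = o \left(13 + o\right)$)
$T = - \frac{378107}{126036}$ ($T = -3 + \frac{1}{3 \left(17862 + 24150\right)} = -3 + \frac{1}{3 \cdot 42012} = -3 + \frac{1}{3} \cdot \frac{1}{42012} = -3 + \frac{1}{126036} = - \frac{378107}{126036} \approx -3.0$)
$b{\left(\frac{1}{J{\left(15,-4 \right)}} \right)} - T = \frac{13 + \frac{1}{-3 + 15}}{-3 + 15} - - \frac{378107}{126036} = \frac{13 + \frac{1}{12}}{12} + \frac{378107}{126036} = \frac{1}{12} \cdot \frac{157}{12} + \frac{378107}{126036} = \frac{157}{144} + \frac{378107}{126036} = \frac{2062085}{504144}$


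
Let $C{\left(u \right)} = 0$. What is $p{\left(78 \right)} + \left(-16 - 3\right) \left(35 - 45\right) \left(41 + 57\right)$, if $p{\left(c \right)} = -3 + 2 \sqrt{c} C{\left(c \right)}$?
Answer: $18617$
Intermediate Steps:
$p{\left(c \right)} = -3$ ($p{\left(c \right)} = -3 + 2 \sqrt{c} 0 = -3 + 0 = -3$)
$p{\left(78 \right)} + \left(-16 - 3\right) \left(35 - 45\right) \left(41 + 57\right) = -3 + \left(-16 - 3\right) \left(35 - 45\right) \left(41 + 57\right) = -3 + \left(-19\right) \left(-10\right) 98 = -3 + 190 \cdot 98 = -3 + 18620 = 18617$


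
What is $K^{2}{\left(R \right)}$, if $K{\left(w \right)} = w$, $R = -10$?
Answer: $100$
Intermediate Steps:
$K^{2}{\left(R \right)} = \left(-10\right)^{2} = 100$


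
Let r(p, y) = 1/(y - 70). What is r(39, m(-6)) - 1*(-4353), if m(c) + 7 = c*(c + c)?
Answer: 21764/5 ≈ 4352.8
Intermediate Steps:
m(c) = -7 + 2*c**2 (m(c) = -7 + c*(c + c) = -7 + c*(2*c) = -7 + 2*c**2)
r(p, y) = 1/(-70 + y)
r(39, m(-6)) - 1*(-4353) = 1/(-70 + (-7 + 2*(-6)**2)) - 1*(-4353) = 1/(-70 + (-7 + 2*36)) + 4353 = 1/(-70 + (-7 + 72)) + 4353 = 1/(-70 + 65) + 4353 = 1/(-5) + 4353 = -1/5 + 4353 = 21764/5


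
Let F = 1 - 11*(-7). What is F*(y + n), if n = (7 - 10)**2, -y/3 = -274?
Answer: 64818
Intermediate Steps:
y = 822 (y = -3*(-274) = 822)
n = 9 (n = (-3)**2 = 9)
F = 78 (F = 1 + 77 = 78)
F*(y + n) = 78*(822 + 9) = 78*831 = 64818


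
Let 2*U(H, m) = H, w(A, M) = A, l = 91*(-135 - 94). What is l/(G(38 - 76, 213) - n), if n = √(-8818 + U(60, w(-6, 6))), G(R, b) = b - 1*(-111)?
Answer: -241137/4063 - 38701*I*√13/8126 ≈ -59.349 - 17.172*I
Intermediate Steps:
l = -20839 (l = 91*(-229) = -20839)
U(H, m) = H/2
G(R, b) = 111 + b (G(R, b) = b + 111 = 111 + b)
n = 26*I*√13 (n = √(-8818 + (½)*60) = √(-8818 + 30) = √(-8788) = 26*I*√13 ≈ 93.744*I)
l/(G(38 - 76, 213) - n) = -20839/((111 + 213) - 26*I*√13) = -20839/(324 - 26*I*√13)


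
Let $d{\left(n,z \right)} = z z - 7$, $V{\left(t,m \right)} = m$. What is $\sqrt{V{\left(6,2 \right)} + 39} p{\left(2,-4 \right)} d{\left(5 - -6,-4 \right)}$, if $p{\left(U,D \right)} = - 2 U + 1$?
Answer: $- 27 \sqrt{41} \approx -172.88$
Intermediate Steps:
$d{\left(n,z \right)} = -7 + z^{2}$ ($d{\left(n,z \right)} = z^{2} - 7 = -7 + z^{2}$)
$p{\left(U,D \right)} = 1 - 2 U$
$\sqrt{V{\left(6,2 \right)} + 39} p{\left(2,-4 \right)} d{\left(5 - -6,-4 \right)} = \sqrt{2 + 39} \left(1 - 4\right) \left(-7 + \left(-4\right)^{2}\right) = \sqrt{41} \left(1 - 4\right) \left(-7 + 16\right) = \sqrt{41} \left(-3\right) 9 = - 3 \sqrt{41} \cdot 9 = - 27 \sqrt{41}$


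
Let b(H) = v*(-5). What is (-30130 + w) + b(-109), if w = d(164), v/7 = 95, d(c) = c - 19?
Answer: -33310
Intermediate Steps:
d(c) = -19 + c
v = 665 (v = 7*95 = 665)
w = 145 (w = -19 + 164 = 145)
b(H) = -3325 (b(H) = 665*(-5) = -3325)
(-30130 + w) + b(-109) = (-30130 + 145) - 3325 = -29985 - 3325 = -33310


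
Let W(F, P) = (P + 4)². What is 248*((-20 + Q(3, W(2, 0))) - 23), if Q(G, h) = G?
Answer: -9920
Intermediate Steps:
W(F, P) = (4 + P)²
248*((-20 + Q(3, W(2, 0))) - 23) = 248*((-20 + 3) - 23) = 248*(-17 - 23) = 248*(-40) = -9920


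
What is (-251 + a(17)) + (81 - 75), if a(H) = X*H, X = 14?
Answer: -7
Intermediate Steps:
a(H) = 14*H
(-251 + a(17)) + (81 - 75) = (-251 + 14*17) + (81 - 75) = (-251 + 238) + 6 = -13 + 6 = -7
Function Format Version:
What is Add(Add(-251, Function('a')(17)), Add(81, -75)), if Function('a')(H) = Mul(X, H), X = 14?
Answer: -7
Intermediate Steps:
Function('a')(H) = Mul(14, H)
Add(Add(-251, Function('a')(17)), Add(81, -75)) = Add(Add(-251, Mul(14, 17)), Add(81, -75)) = Add(Add(-251, 238), 6) = Add(-13, 6) = -7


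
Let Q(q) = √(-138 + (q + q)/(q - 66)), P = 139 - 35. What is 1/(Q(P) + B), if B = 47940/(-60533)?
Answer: -27568544190/4635116622251 - 3664244089*I*√47842/9270233244502 ≈ -0.0059478 - 0.086457*I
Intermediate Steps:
P = 104
Q(q) = √(-138 + 2*q/(-66 + q)) (Q(q) = √(-138 + (2*q)/(-66 + q)) = √(-138 + 2*q/(-66 + q)))
B = -47940/60533 (B = 47940*(-1/60533) = -47940/60533 ≈ -0.79196)
1/(Q(P) + B) = 1/(2*√((2277 - 34*104)/(-66 + 104)) - 47940/60533) = 1/(2*√((2277 - 3536)/38) - 47940/60533) = 1/(2*√((1/38)*(-1259)) - 47940/60533) = 1/(2*√(-1259/38) - 47940/60533) = 1/(2*(I*√47842/38) - 47940/60533) = 1/(I*√47842/19 - 47940/60533) = 1/(-47940/60533 + I*√47842/19)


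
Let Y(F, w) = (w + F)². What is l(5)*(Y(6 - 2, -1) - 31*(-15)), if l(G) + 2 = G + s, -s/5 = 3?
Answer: -5688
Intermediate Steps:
s = -15 (s = -5*3 = -15)
Y(F, w) = (F + w)²
l(G) = -17 + G (l(G) = -2 + (G - 15) = -2 + (-15 + G) = -17 + G)
l(5)*(Y(6 - 2, -1) - 31*(-15)) = (-17 + 5)*(((6 - 2) - 1)² - 31*(-15)) = -12*((4 - 1)² + 465) = -12*(3² + 465) = -12*(9 + 465) = -12*474 = -5688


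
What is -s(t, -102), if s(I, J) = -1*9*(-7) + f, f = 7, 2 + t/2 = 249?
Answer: -70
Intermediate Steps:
t = 494 (t = -4 + 2*249 = -4 + 498 = 494)
s(I, J) = 70 (s(I, J) = -1*9*(-7) + 7 = -9*(-7) + 7 = 63 + 7 = 70)
-s(t, -102) = -1*70 = -70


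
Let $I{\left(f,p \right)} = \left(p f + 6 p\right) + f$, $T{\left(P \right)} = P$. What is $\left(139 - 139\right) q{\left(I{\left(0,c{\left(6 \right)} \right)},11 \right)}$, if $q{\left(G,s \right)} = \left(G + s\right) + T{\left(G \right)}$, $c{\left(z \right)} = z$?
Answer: $0$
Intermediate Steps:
$I{\left(f,p \right)} = f + 6 p + f p$ ($I{\left(f,p \right)} = \left(f p + 6 p\right) + f = \left(6 p + f p\right) + f = f + 6 p + f p$)
$q{\left(G,s \right)} = s + 2 G$ ($q{\left(G,s \right)} = \left(G + s\right) + G = s + 2 G$)
$\left(139 - 139\right) q{\left(I{\left(0,c{\left(6 \right)} \right)},11 \right)} = \left(139 - 139\right) \left(11 + 2 \left(0 + 6 \cdot 6 + 0 \cdot 6\right)\right) = 0 \left(11 + 2 \left(0 + 36 + 0\right)\right) = 0 \left(11 + 2 \cdot 36\right) = 0 \left(11 + 72\right) = 0 \cdot 83 = 0$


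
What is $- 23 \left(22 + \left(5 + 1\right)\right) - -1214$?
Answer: $570$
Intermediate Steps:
$- 23 \left(22 + \left(5 + 1\right)\right) - -1214 = - 23 \left(22 + 6\right) + 1214 = \left(-23\right) 28 + 1214 = -644 + 1214 = 570$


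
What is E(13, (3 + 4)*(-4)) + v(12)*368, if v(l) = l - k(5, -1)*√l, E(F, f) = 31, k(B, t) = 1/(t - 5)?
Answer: 4447 + 368*√3/3 ≈ 4659.5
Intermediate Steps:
k(B, t) = 1/(-5 + t)
v(l) = l + √l/6 (v(l) = l - √l/(-5 - 1) = l - √l/(-6) = l - (-1)*√l/6 = l + √l/6)
E(13, (3 + 4)*(-4)) + v(12)*368 = 31 + (12 + √12/6)*368 = 31 + (12 + (2*√3)/6)*368 = 31 + (12 + √3/3)*368 = 31 + (4416 + 368*√3/3) = 4447 + 368*√3/3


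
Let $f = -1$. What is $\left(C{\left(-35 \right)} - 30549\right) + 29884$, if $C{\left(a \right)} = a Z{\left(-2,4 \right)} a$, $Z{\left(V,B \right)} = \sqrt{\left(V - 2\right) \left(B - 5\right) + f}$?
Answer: $-665 + 1225 \sqrt{3} \approx 1456.8$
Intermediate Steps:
$Z{\left(V,B \right)} = \sqrt{-1 + \left(-5 + B\right) \left(-2 + V\right)}$ ($Z{\left(V,B \right)} = \sqrt{\left(V - 2\right) \left(B - 5\right) - 1} = \sqrt{\left(-2 + V\right) \left(-5 + B\right) - 1} = \sqrt{\left(-5 + B\right) \left(-2 + V\right) - 1} = \sqrt{-1 + \left(-5 + B\right) \left(-2 + V\right)}$)
$C{\left(a \right)} = \sqrt{3} a^{2}$ ($C{\left(a \right)} = a \sqrt{9 - -10 - 8 + 4 \left(-2\right)} a = a \sqrt{9 + 10 - 8 - 8} a = a \sqrt{3} a = \sqrt{3} a^{2}$)
$\left(C{\left(-35 \right)} - 30549\right) + 29884 = \left(\sqrt{3} \left(-35\right)^{2} - 30549\right) + 29884 = \left(\sqrt{3} \cdot 1225 - 30549\right) + 29884 = \left(1225 \sqrt{3} - 30549\right) + 29884 = \left(-30549 + 1225 \sqrt{3}\right) + 29884 = -665 + 1225 \sqrt{3}$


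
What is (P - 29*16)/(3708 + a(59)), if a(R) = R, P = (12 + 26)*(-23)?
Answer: -1338/3767 ≈ -0.35519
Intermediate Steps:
P = -874 (P = 38*(-23) = -874)
(P - 29*16)/(3708 + a(59)) = (-874 - 29*16)/(3708 + 59) = (-874 - 464)/3767 = -1338*1/3767 = -1338/3767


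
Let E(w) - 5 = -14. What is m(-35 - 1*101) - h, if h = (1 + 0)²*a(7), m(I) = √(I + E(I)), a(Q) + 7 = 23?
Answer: -16 + I*√145 ≈ -16.0 + 12.042*I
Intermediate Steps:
E(w) = -9 (E(w) = 5 - 14 = -9)
a(Q) = 16 (a(Q) = -7 + 23 = 16)
m(I) = √(-9 + I) (m(I) = √(I - 9) = √(-9 + I))
h = 16 (h = (1 + 0)²*16 = 1²*16 = 1*16 = 16)
m(-35 - 1*101) - h = √(-9 + (-35 - 1*101)) - 1*16 = √(-9 + (-35 - 101)) - 16 = √(-9 - 136) - 16 = √(-145) - 16 = I*√145 - 16 = -16 + I*√145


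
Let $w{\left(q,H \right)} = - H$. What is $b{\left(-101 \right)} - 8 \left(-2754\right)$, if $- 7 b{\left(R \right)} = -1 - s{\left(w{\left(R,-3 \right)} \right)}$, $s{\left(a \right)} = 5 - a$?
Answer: $\frac{154227}{7} \approx 22032.0$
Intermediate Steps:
$b{\left(R \right)} = \frac{3}{7}$ ($b{\left(R \right)} = - \frac{-1 - \left(5 - \left(-1\right) \left(-3\right)\right)}{7} = - \frac{-1 - \left(5 - 3\right)}{7} = - \frac{-1 - 2}{7} = \left(- \frac{1}{7}\right) \left(-3\right) = \frac{3}{7}$)
$b{\left(-101 \right)} - 8 \left(-2754\right) = \frac{3}{7} - 8 \left(-2754\right) = \frac{3}{7} - -22032 = \frac{3}{7} + 22032 = \frac{154227}{7}$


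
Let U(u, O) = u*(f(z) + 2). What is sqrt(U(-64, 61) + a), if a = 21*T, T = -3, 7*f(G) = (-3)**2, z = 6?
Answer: I*sqrt(13391)/7 ≈ 16.531*I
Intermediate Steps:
f(G) = 9/7 (f(G) = (1/7)*(-3)**2 = (1/7)*9 = 9/7)
a = -63 (a = 21*(-3) = -63)
U(u, O) = 23*u/7 (U(u, O) = u*(9/7 + 2) = u*(23/7) = 23*u/7)
sqrt(U(-64, 61) + a) = sqrt((23/7)*(-64) - 63) = sqrt(-1472/7 - 63) = sqrt(-1913/7) = I*sqrt(13391)/7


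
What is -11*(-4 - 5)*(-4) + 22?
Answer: -374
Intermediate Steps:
-11*(-4 - 5)*(-4) + 22 = -(-99)*(-4) + 22 = -11*36 + 22 = -396 + 22 = -374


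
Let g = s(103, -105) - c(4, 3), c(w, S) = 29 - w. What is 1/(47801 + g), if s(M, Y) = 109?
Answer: 1/47885 ≈ 2.0883e-5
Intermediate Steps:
g = 84 (g = 109 - (29 - 1*4) = 109 - (29 - 4) = 109 - 1*25 = 109 - 25 = 84)
1/(47801 + g) = 1/(47801 + 84) = 1/47885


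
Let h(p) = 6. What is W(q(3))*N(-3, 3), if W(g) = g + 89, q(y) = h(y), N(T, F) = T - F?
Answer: -570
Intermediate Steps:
q(y) = 6
W(g) = 89 + g
W(q(3))*N(-3, 3) = (89 + 6)*(-3 - 1*3) = 95*(-3 - 3) = 95*(-6) = -570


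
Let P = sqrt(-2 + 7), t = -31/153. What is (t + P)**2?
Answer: 118006/23409 - 62*sqrt(5)/153 ≈ 4.1349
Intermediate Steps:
t = -31/153 (t = -31*1/153 = -31/153 ≈ -0.20261)
P = sqrt(5) ≈ 2.2361
(t + P)**2 = (-31/153 + sqrt(5))**2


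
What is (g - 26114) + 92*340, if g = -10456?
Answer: -5290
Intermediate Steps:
(g - 26114) + 92*340 = (-10456 - 26114) + 92*340 = -36570 + 31280 = -5290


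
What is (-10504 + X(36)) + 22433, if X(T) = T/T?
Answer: 11930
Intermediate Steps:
X(T) = 1
(-10504 + X(36)) + 22433 = (-10504 + 1) + 22433 = -10503 + 22433 = 11930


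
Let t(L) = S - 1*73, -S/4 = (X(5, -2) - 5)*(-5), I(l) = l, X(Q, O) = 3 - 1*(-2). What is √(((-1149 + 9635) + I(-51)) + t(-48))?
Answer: √8362 ≈ 91.444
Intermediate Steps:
X(Q, O) = 5 (X(Q, O) = 3 + 2 = 5)
S = 0 (S = -4*(5 - 5)*(-5) = -0*(-5) = -4*0 = 0)
t(L) = -73 (t(L) = 0 - 1*73 = 0 - 73 = -73)
√(((-1149 + 9635) + I(-51)) + t(-48)) = √(((-1149 + 9635) - 51) - 73) = √((8486 - 51) - 73) = √(8435 - 73) = √8362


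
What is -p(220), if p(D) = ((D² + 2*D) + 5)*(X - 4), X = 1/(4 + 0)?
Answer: 732675/4 ≈ 1.8317e+5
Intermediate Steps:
X = ¼ (X = 1/4 = ¼ ≈ 0.25000)
p(D) = -75/4 - 15*D/2 - 15*D²/4 (p(D) = ((D² + 2*D) + 5)*(¼ - 4) = (5 + D² + 2*D)*(-15/4) = -75/4 - 15*D/2 - 15*D²/4)
-p(220) = -(-75/4 - 15/2*220 - 15/4*220²) = -(-75/4 - 1650 - 15/4*48400) = -(-75/4 - 1650 - 181500) = -1*(-732675/4) = 732675/4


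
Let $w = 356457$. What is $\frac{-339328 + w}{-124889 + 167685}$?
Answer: $\frac{17129}{42796} \approx 0.40025$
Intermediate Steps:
$\frac{-339328 + w}{-124889 + 167685} = \frac{-339328 + 356457}{-124889 + 167685} = \frac{17129}{42796}$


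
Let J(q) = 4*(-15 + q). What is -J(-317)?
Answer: 1328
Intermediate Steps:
J(q) = -60 + 4*q
-J(-317) = -(-60 + 4*(-317)) = -(-60 - 1268) = -1*(-1328) = 1328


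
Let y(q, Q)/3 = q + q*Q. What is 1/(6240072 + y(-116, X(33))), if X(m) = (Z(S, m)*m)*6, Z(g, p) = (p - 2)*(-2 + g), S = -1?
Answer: 1/12647796 ≈ 7.9065e-8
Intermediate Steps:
Z(g, p) = (-2 + g)*(-2 + p) (Z(g, p) = (-2 + p)*(-2 + g) = (-2 + g)*(-2 + p))
X(m) = 6*m*(6 - 3*m) (X(m) = ((4 - 2*(-1) - 2*m - m)*m)*6 = ((4 + 2 - 2*m - m)*m)*6 = ((6 - 3*m)*m)*6 = (m*(6 - 3*m))*6 = 6*m*(6 - 3*m))
y(q, Q) = 3*q + 3*Q*q (y(q, Q) = 3*(q + q*Q) = 3*(q + Q*q) = 3*q + 3*Q*q)
1/(6240072 + y(-116, X(33))) = 1/(6240072 + 3*(-116)*(1 + 18*33*(2 - 1*33))) = 1/(6240072 + 3*(-116)*(1 + 18*33*(2 - 33))) = 1/(6240072 + 3*(-116)*(1 + 18*33*(-31))) = 1/(6240072 + 3*(-116)*(1 - 18414)) = 1/(6240072 + 3*(-116)*(-18413)) = 1/(6240072 + 6407724) = 1/12647796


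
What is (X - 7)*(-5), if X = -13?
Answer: 100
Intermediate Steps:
(X - 7)*(-5) = (-13 - 7)*(-5) = -20*(-5) = 100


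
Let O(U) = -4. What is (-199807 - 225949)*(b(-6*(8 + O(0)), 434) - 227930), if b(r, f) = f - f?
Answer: 97042565080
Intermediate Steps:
b(r, f) = 0
(-199807 - 225949)*(b(-6*(8 + O(0)), 434) - 227930) = (-199807 - 225949)*(0 - 227930) = -425756*(-227930) = 97042565080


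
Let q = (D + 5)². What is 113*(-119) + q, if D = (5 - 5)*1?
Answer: -13422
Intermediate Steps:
D = 0 (D = 0*1 = 0)
q = 25 (q = (0 + 5)² = 5² = 25)
113*(-119) + q = 113*(-119) + 25 = -13447 + 25 = -13422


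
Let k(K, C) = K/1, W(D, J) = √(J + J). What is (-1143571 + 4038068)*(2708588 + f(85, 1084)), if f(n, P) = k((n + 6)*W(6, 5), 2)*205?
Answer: 7839999840236 + 53996841535*√10 ≈ 8.0108e+12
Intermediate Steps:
W(D, J) = √2*√J (W(D, J) = √(2*J) = √2*√J)
k(K, C) = K (k(K, C) = K*1 = K)
f(n, P) = 205*√10*(6 + n) (f(n, P) = ((n + 6)*(√2*√5))*205 = ((6 + n)*√10)*205 = (√10*(6 + n))*205 = 205*√10*(6 + n))
(-1143571 + 4038068)*(2708588 + f(85, 1084)) = (-1143571 + 4038068)*(2708588 + 205*√10*(6 + 85)) = 2894497*(2708588 + 205*√10*91) = 2894497*(2708588 + 18655*√10) = 7839999840236 + 53996841535*√10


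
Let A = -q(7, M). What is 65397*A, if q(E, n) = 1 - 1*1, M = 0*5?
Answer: 0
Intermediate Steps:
M = 0
q(E, n) = 0 (q(E, n) = 1 - 1 = 0)
A = 0 (A = -1*0 = 0)
65397*A = 65397*0 = 0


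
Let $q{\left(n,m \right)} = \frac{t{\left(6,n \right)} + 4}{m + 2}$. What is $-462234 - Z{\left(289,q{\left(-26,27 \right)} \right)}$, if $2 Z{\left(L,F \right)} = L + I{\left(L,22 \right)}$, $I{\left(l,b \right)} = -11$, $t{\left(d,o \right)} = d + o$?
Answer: $-462373$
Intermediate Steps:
$q{\left(n,m \right)} = \frac{10 + n}{2 + m}$ ($q{\left(n,m \right)} = \frac{\left(6 + n\right) + 4}{m + 2} = \frac{10 + n}{2 + m}$)
$Z{\left(L,F \right)} = - \frac{11}{2} + \frac{L}{2}$ ($Z{\left(L,F \right)} = \frac{L - 11}{2} = \frac{-11 + L}{2} = - \frac{11}{2} + \frac{L}{2}$)
$-462234 - Z{\left(289,q{\left(-26,27 \right)} \right)} = -462234 - \left(- \frac{11}{2} + \frac{1}{2} \cdot 289\right) = -462234 - \left(- \frac{11}{2} + \frac{289}{2}\right) = -462234 - 139 = -462373$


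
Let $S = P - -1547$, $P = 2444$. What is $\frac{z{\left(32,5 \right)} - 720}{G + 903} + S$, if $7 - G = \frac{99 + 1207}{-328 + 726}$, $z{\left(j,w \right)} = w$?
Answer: $\frac{719981782}{180437} \approx 3990.2$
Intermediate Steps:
$G = \frac{740}{199}$ ($G = 7 - \frac{99 + 1207}{-328 + 726} = 7 - \frac{1306}{398} = 7 - 1306 \cdot \frac{1}{398} = 7 - \frac{653}{199} = \frac{740}{199} \approx 3.7186$)
$S = 3991$ ($S = 2444 - -1547 = 2444 + 1547 = 3991$)
$\frac{z{\left(32,5 \right)} - 720}{G + 903} + S = \frac{5 - 720}{\frac{740}{199} + 903} + 3991 = - \frac{715}{\frac{180437}{199}} + 3991 = \left(-715\right) \frac{199}{180437} + 3991 = - \frac{142285}{180437} + 3991 = \frac{719981782}{180437}$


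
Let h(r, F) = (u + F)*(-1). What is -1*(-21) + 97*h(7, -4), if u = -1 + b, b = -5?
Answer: 991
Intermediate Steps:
u = -6 (u = -1 - 5 = -6)
h(r, F) = 6 - F (h(r, F) = (-6 + F)*(-1) = 6 - F)
-1*(-21) + 97*h(7, -4) = -1*(-21) + 97*(6 - 1*(-4)) = 21 + 97*(6 + 4) = 21 + 97*10 = 21 + 970 = 991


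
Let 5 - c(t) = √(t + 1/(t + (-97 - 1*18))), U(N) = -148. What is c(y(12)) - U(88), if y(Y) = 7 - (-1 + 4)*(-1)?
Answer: 153 - √110145/105 ≈ 149.84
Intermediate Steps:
y(Y) = 10 (y(Y) = 7 - 3*(-1) = 7 - 1*(-3) = 7 + 3 = 10)
c(t) = 5 - √(t + 1/(-115 + t)) (c(t) = 5 - √(t + 1/(t + (-97 - 1*18))) = 5 - √(t + 1/(t + (-97 - 18))) = 5 - √(t + 1/(t - 115)) = 5 - √(t + 1/(-115 + t)))
c(y(12)) - U(88) = (5 - √((1 + 10*(-115 + 10))/(-115 + 10))) - 1*(-148) = (5 - √((1 + 10*(-105))/(-105))) + 148 = (5 - √(-(1 - 1050)/105)) + 148 = (5 - √(-1/105*(-1049))) + 148 = (5 - √(1049/105)) + 148 = (5 - √110145/105) + 148 = 153 - √110145/105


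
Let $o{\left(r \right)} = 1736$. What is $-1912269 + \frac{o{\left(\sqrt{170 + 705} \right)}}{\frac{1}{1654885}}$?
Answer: $2870968091$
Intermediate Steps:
$-1912269 + \frac{o{\left(\sqrt{170 + 705} \right)}}{\frac{1}{1654885}} = -1912269 + \frac{1736}{\frac{1}{1654885}} = -1912269 + 1736 \frac{1}{\frac{1}{1654885}} = -1912269 + 1736 \cdot 1654885 = -1912269 + 2872880360 = 2870968091$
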